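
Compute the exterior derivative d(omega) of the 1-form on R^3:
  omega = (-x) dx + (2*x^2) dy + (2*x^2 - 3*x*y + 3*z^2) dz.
d(omega) = (4*x) dx ∧ dy + (4*x - 3*y) dx ∧ dz + (-3*x) dy ∧ dz

For a 1-form omega = sum_i f_i dx_i, the exterior derivative is
  d(omega) = sum_{i < j} (∂f_j/∂x_i - ∂f_i/∂x_j) dx_i ∧ dx_j.
  coefficient of dx ∧ dy: ∂f_2/∂x - ∂f_1/∂y = ∂(2*x^2)/∂x - ∂(-x)/∂y = 4*x
  coefficient of dx ∧ dz: ∂f_3/∂x - ∂f_1/∂z = ∂(2*x^2 - 3*x*y + 3*z^2)/∂x - ∂(-x)/∂z = 4*x - 3*y
  coefficient of dy ∧ dz: ∂f_3/∂y - ∂f_2/∂z = ∂(2*x^2 - 3*x*y + 3*z^2)/∂y - ∂(2*x^2)/∂z = -3*x
Assembling: d(omega) = (4*x) dx ∧ dy + (4*x - 3*y) dx ∧ dz + (-3*x) dy ∧ dz.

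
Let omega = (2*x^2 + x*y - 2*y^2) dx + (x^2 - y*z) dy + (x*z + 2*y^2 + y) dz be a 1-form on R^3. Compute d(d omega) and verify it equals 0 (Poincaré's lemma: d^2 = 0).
d(d omega) = 0

Step 1: d omega = sum_{i<j} (∂f_j/∂x_i - ∂f_i/∂x_j) dx_i ∧ dx_j:
  coeff of dx ∧ dy: x + 4*y
  coeff of dx ∧ dz: z
  coeff of dy ∧ dz: 5*y + 1
Step 2: Apply d again to each 2-form coefficient. The only possible 3-form in R^3 is dx ∧ dy ∧ dz, with coefficient
  ∂(coeff of dy∧dz)/∂x - ∂(coeff of dx∧dz)/∂y + ∂(coeff of dx∧dy)/∂z
  = ∂/∂x (5*y + 1) - ∂/∂y (z) + ∂/∂z (x + 4*y).
Each of these terms simplifies to sums of mixed partials that cancel in pairs. The result is 0 (by equality of mixed partials for smooth functions — Schwarz / Clairaut).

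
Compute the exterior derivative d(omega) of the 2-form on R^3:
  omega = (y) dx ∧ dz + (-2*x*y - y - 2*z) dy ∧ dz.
d(omega) = (-2*y - 1) dx ∧ dy ∧ dz

For a 2-form omega = sum_{i<j} g_{ij} dx_i ∧ dx_j, the exterior derivative is
  d(omega) = sum_{i<j} d(g_{ij}) ∧ dx_i ∧ dx_j = sum_{i<j, k} (∂g_{ij}/∂x_k) dx_k ∧ dx_i ∧ dx_j.
Expand each term, using dx_k ∧ dx_i ∧ dx_j = sgn(permutation) dx_{(a)} ∧ dx_{(b)} ∧ dx_{(c)} with (a < b < c) sorted:
  d(y) includes (∂/∂y)(y) dy = (1) dy, which multiplied by dx ∧ dz gives (-1) dx ∧ dy ∧ dz
  d(-2*x*y - y - 2*z) includes (∂/∂x)(-2*x*y - y - 2*z) dx = (-2*y) dx, which multiplied by dy ∧ dz gives (-2*y) dx ∧ dy ∧ dz
Collecting like 3-forms: d(omega) = (-2*y - 1) dx ∧ dy ∧ dz.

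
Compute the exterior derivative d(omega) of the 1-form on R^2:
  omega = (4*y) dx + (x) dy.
d(omega) = (-3) dx ∧ dy

For a 1-form omega = sum_i f_i dx_i, the exterior derivative is
  d(omega) = sum_{i < j} (∂f_j/∂x_i - ∂f_i/∂x_j) dx_i ∧ dx_j.
  coefficient of dx ∧ dy: ∂f_2/∂x - ∂f_1/∂y = ∂(x)/∂x - ∂(4*y)/∂y = -3
Assembling: d(omega) = (-3) dx ∧ dy.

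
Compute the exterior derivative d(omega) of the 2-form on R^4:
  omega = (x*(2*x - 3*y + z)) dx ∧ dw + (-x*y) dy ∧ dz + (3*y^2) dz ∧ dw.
d(omega) = (3*x) dx ∧ dy ∧ dw + (-x) dx ∧ dz ∧ dw + (-y) dx ∧ dy ∧ dz + (6*y) dy ∧ dz ∧ dw

For a 2-form omega = sum_{i<j} g_{ij} dx_i ∧ dx_j, the exterior derivative is
  d(omega) = sum_{i<j} d(g_{ij}) ∧ dx_i ∧ dx_j = sum_{i<j, k} (∂g_{ij}/∂x_k) dx_k ∧ dx_i ∧ dx_j.
Expand each term, using dx_k ∧ dx_i ∧ dx_j = sgn(permutation) dx_{(a)} ∧ dx_{(b)} ∧ dx_{(c)} with (a < b < c) sorted:
  d(x*(2*x - 3*y + z)) includes (∂/∂y)(x*(2*x - 3*y + z)) dy = (-3*x) dy, which multiplied by dx ∧ dw gives (3*x) dx ∧ dy ∧ dw
  d(x*(2*x - 3*y + z)) includes (∂/∂z)(x*(2*x - 3*y + z)) dz = (x) dz, which multiplied by dx ∧ dw gives (-x) dx ∧ dz ∧ dw
  d(-x*y) includes (∂/∂x)(-x*y) dx = (-y) dx, which multiplied by dy ∧ dz gives (-y) dx ∧ dy ∧ dz
  d(3*y^2) includes (∂/∂y)(3*y^2) dy = (6*y) dy, which multiplied by dz ∧ dw gives (6*y) dy ∧ dz ∧ dw
Collecting like 3-forms: d(omega) = (3*x) dx ∧ dy ∧ dw + (-x) dx ∧ dz ∧ dw + (-y) dx ∧ dy ∧ dz + (6*y) dy ∧ dz ∧ dw.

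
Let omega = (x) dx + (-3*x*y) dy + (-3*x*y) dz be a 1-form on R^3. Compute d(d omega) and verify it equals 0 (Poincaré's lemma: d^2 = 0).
d(d omega) = 0

Step 1: d omega = sum_{i<j} (∂f_j/∂x_i - ∂f_i/∂x_j) dx_i ∧ dx_j:
  coeff of dx ∧ dy: -3*y
  coeff of dx ∧ dz: -3*y
  coeff of dy ∧ dz: -3*x
Step 2: Apply d again to each 2-form coefficient. The only possible 3-form in R^3 is dx ∧ dy ∧ dz, with coefficient
  ∂(coeff of dy∧dz)/∂x - ∂(coeff of dx∧dz)/∂y + ∂(coeff of dx∧dy)/∂z
  = ∂/∂x (-3*x) - ∂/∂y (-3*y) + ∂/∂z (-3*y).
Each of these terms simplifies to sums of mixed partials that cancel in pairs. The result is 0 (by equality of mixed partials for smooth functions — Schwarz / Clairaut).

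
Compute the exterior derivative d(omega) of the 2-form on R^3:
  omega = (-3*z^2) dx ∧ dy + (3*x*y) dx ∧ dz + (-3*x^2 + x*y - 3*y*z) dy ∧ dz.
d(omega) = (-9*x + y - 6*z) dx ∧ dy ∧ dz

For a 2-form omega = sum_{i<j} g_{ij} dx_i ∧ dx_j, the exterior derivative is
  d(omega) = sum_{i<j} d(g_{ij}) ∧ dx_i ∧ dx_j = sum_{i<j, k} (∂g_{ij}/∂x_k) dx_k ∧ dx_i ∧ dx_j.
Expand each term, using dx_k ∧ dx_i ∧ dx_j = sgn(permutation) dx_{(a)} ∧ dx_{(b)} ∧ dx_{(c)} with (a < b < c) sorted:
  d(-3*z^2) includes (∂/∂z)(-3*z^2) dz = (-6*z) dz, which multiplied by dx ∧ dy gives (-6*z) dx ∧ dy ∧ dz
  d(3*x*y) includes (∂/∂y)(3*x*y) dy = (3*x) dy, which multiplied by dx ∧ dz gives (-3*x) dx ∧ dy ∧ dz
  d(-3*x^2 + x*y - 3*y*z) includes (∂/∂x)(-3*x^2 + x*y - 3*y*z) dx = (-6*x + y) dx, which multiplied by dy ∧ dz gives (-6*x + y) dx ∧ dy ∧ dz
Collecting like 3-forms: d(omega) = (-9*x + y - 6*z) dx ∧ dy ∧ dz.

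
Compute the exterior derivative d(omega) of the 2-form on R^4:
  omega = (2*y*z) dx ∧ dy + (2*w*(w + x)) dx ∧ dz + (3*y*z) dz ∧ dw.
d(omega) = (2*y) dx ∧ dy ∧ dz + (4*w + 2*x) dx ∧ dz ∧ dw + (3*z) dy ∧ dz ∧ dw

For a 2-form omega = sum_{i<j} g_{ij} dx_i ∧ dx_j, the exterior derivative is
  d(omega) = sum_{i<j} d(g_{ij}) ∧ dx_i ∧ dx_j = sum_{i<j, k} (∂g_{ij}/∂x_k) dx_k ∧ dx_i ∧ dx_j.
Expand each term, using dx_k ∧ dx_i ∧ dx_j = sgn(permutation) dx_{(a)} ∧ dx_{(b)} ∧ dx_{(c)} with (a < b < c) sorted:
  d(2*y*z) includes (∂/∂z)(2*y*z) dz = (2*y) dz, which multiplied by dx ∧ dy gives (2*y) dx ∧ dy ∧ dz
  d(2*w*(w + x)) includes (∂/∂w)(2*w*(w + x)) dw = (4*w + 2*x) dw, which multiplied by dx ∧ dz gives (4*w + 2*x) dx ∧ dz ∧ dw
  d(3*y*z) includes (∂/∂y)(3*y*z) dy = (3*z) dy, which multiplied by dz ∧ dw gives (3*z) dy ∧ dz ∧ dw
Collecting like 3-forms: d(omega) = (2*y) dx ∧ dy ∧ dz + (4*w + 2*x) dx ∧ dz ∧ dw + (3*z) dy ∧ dz ∧ dw.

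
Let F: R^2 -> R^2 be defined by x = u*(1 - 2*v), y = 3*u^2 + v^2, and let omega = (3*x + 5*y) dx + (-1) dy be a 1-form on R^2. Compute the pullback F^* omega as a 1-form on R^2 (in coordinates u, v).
F^* omega = (-30*u^2*v + 15*u^2 + 12*u*v^2 - 12*u*v - 3*u - 10*v^3 + 5*v^2) du + (-30*u^3 + 12*u^2*v - 6*u^2 - 10*u*v^2 - 2*v) dv

Using F^*(f dg) = (f ∘ F) d(g ∘ F), substitute each coordinate x_i by F_i(u, v) in f_i, and replace dx_i by d F_i = (∂F_i/∂u) du + (∂F_i/∂v) dv.
  For the x component: f_1(F) = 15*u^2 - 6*u*v + 3*u + 5*v^2; d F_1 = (1 - 2*v) du + (-2*u) dv
  For the y component: f_2(F) = -1; d F_2 = (6*u) du + (2*v) dv
Combining and collecting du, dv coefficients:
  coeff of du: -30*u^2*v + 15*u^2 + 12*u*v^2 - 12*u*v - 3*u - 10*v^3 + 5*v^2
  coeff of dv: -30*u^3 + 12*u^2*v - 6*u^2 - 10*u*v^2 - 2*v
F^* omega = (-30*u^2*v + 15*u^2 + 12*u*v^2 - 12*u*v - 3*u - 10*v^3 + 5*v^2) du + (-30*u^3 + 12*u^2*v - 6*u^2 - 10*u*v^2 - 2*v) dv.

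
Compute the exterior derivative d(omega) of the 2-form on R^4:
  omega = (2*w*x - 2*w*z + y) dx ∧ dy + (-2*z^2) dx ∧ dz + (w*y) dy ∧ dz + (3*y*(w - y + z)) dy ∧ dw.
d(omega) = (-2*w) dx ∧ dy ∧ dz + (2*x - 2*z) dx ∧ dy ∧ dw + (-2*y) dy ∧ dz ∧ dw

For a 2-form omega = sum_{i<j} g_{ij} dx_i ∧ dx_j, the exterior derivative is
  d(omega) = sum_{i<j} d(g_{ij}) ∧ dx_i ∧ dx_j = sum_{i<j, k} (∂g_{ij}/∂x_k) dx_k ∧ dx_i ∧ dx_j.
Expand each term, using dx_k ∧ dx_i ∧ dx_j = sgn(permutation) dx_{(a)} ∧ dx_{(b)} ∧ dx_{(c)} with (a < b < c) sorted:
  d(2*w*x - 2*w*z + y) includes (∂/∂z)(2*w*x - 2*w*z + y) dz = (-2*w) dz, which multiplied by dx ∧ dy gives (-2*w) dx ∧ dy ∧ dz
  d(2*w*x - 2*w*z + y) includes (∂/∂w)(2*w*x - 2*w*z + y) dw = (2*x - 2*z) dw, which multiplied by dx ∧ dy gives (2*x - 2*z) dx ∧ dy ∧ dw
  d(w*y) includes (∂/∂w)(w*y) dw = (y) dw, which multiplied by dy ∧ dz gives (y) dy ∧ dz ∧ dw
  d(3*y*(w - y + z)) includes (∂/∂z)(3*y*(w - y + z)) dz = (3*y) dz, which multiplied by dy ∧ dw gives (-3*y) dy ∧ dz ∧ dw
Collecting like 3-forms: d(omega) = (-2*w) dx ∧ dy ∧ dz + (2*x - 2*z) dx ∧ dy ∧ dw + (-2*y) dy ∧ dz ∧ dw.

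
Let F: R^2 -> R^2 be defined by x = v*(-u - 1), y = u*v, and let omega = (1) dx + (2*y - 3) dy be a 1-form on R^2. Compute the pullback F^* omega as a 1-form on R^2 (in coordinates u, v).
F^* omega = (2*v*(u*v - 2)) du + (2*u^2*v - 4*u - 1) dv

Using F^*(f dg) = (f ∘ F) d(g ∘ F), substitute each coordinate x_i by F_i(u, v) in f_i, and replace dx_i by d F_i = (∂F_i/∂u) du + (∂F_i/∂v) dv.
  For the x component: f_1(F) = 1; d F_1 = (-v) du + (-u - 1) dv
  For the y component: f_2(F) = 2*u*v - 3; d F_2 = (v) du + (u) dv
Combining and collecting du, dv coefficients:
  coeff of du: 2*v*(u*v - 2)
  coeff of dv: 2*u^2*v - 4*u - 1
F^* omega = (2*v*(u*v - 2)) du + (2*u^2*v - 4*u - 1) dv.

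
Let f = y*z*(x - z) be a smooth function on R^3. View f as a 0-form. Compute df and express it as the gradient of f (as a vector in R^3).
df = (y*z) dx + (z*(x - z)) dy + (y*(x - 2*z)) dz; grad f = (y*z, z*(x - z), y*(x - 2*z))

For a 0-form f, d f = (∂f/∂x) dx + (∂f/∂y) dy + (∂f/∂z) dz. The components of the vector representation are exactly the entries of grad f in Cartesian coordinates:
  ∂f/∂x = y*z
  ∂f/∂y = z*(x - z)
  ∂f/∂z = y*(x - 2*z).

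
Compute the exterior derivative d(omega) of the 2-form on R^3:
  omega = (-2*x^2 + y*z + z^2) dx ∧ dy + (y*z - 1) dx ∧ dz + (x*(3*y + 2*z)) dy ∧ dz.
d(omega) = (4*y + 3*z) dx ∧ dy ∧ dz

For a 2-form omega = sum_{i<j} g_{ij} dx_i ∧ dx_j, the exterior derivative is
  d(omega) = sum_{i<j} d(g_{ij}) ∧ dx_i ∧ dx_j = sum_{i<j, k} (∂g_{ij}/∂x_k) dx_k ∧ dx_i ∧ dx_j.
Expand each term, using dx_k ∧ dx_i ∧ dx_j = sgn(permutation) dx_{(a)} ∧ dx_{(b)} ∧ dx_{(c)} with (a < b < c) sorted:
  d(-2*x^2 + y*z + z^2) includes (∂/∂z)(-2*x^2 + y*z + z^2) dz = (y + 2*z) dz, which multiplied by dx ∧ dy gives (y + 2*z) dx ∧ dy ∧ dz
  d(y*z - 1) includes (∂/∂y)(y*z - 1) dy = (z) dy, which multiplied by dx ∧ dz gives (-z) dx ∧ dy ∧ dz
  d(x*(3*y + 2*z)) includes (∂/∂x)(x*(3*y + 2*z)) dx = (3*y + 2*z) dx, which multiplied by dy ∧ dz gives (3*y + 2*z) dx ∧ dy ∧ dz
Collecting like 3-forms: d(omega) = (4*y + 3*z) dx ∧ dy ∧ dz.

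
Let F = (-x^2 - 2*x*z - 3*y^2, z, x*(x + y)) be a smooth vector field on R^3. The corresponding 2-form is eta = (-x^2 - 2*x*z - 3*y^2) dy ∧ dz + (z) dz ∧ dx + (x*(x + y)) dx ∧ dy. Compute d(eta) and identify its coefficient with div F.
d(eta) = (-2*x - 2*z) dx ∧ dy ∧ dz; div F = -2*x - 2*z

For a 2-form in R^3 of the form above, applying d gives a 3-form with coefficient ∂P/∂x + ∂Q/∂y + ∂R/∂z:
  ∂P/∂x = -2*x - 2*z
  ∂Q/∂y = 0
  ∂R/∂z = 0
Sum = -2*x - 2*z, which is exactly div F.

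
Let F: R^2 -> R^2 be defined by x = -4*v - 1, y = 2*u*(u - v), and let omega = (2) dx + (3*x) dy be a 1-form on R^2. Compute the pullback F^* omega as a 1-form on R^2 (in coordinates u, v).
F^* omega = (-48*u*v - 12*u + 24*v^2 + 6*v) du + (24*u*v + 6*u - 8) dv

Using F^*(f dg) = (f ∘ F) d(g ∘ F), substitute each coordinate x_i by F_i(u, v) in f_i, and replace dx_i by d F_i = (∂F_i/∂u) du + (∂F_i/∂v) dv.
  For the x component: f_1(F) = 2; d F_1 = (0) du + (-4) dv
  For the y component: f_2(F) = -12*v - 3; d F_2 = (4*u - 2*v) du + (-2*u) dv
Combining and collecting du, dv coefficients:
  coeff of du: -48*u*v - 12*u + 24*v^2 + 6*v
  coeff of dv: 24*u*v + 6*u - 8
F^* omega = (-48*u*v - 12*u + 24*v^2 + 6*v) du + (24*u*v + 6*u - 8) dv.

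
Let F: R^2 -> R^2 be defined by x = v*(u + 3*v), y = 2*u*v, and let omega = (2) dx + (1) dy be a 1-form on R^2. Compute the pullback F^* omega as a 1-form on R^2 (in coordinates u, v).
F^* omega = (4*v) du + (4*u + 12*v) dv

Using F^*(f dg) = (f ∘ F) d(g ∘ F), substitute each coordinate x_i by F_i(u, v) in f_i, and replace dx_i by d F_i = (∂F_i/∂u) du + (∂F_i/∂v) dv.
  For the x component: f_1(F) = 2; d F_1 = (v) du + (u + 6*v) dv
  For the y component: f_2(F) = 1; d F_2 = (2*v) du + (2*u) dv
Combining and collecting du, dv coefficients:
  coeff of du: 4*v
  coeff of dv: 4*u + 12*v
F^* omega = (4*v) du + (4*u + 12*v) dv.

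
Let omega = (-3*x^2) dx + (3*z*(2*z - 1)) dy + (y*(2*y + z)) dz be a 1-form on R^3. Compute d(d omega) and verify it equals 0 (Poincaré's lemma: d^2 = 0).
d(d omega) = 0

Step 1: d omega = sum_{i<j} (∂f_j/∂x_i - ∂f_i/∂x_j) dx_i ∧ dx_j:
  coeff of dx ∧ dy: 0
  coeff of dx ∧ dz: 0
  coeff of dy ∧ dz: 4*y - 11*z + 3
Step 2: Apply d again to each 2-form coefficient. The only possible 3-form in R^3 is dx ∧ dy ∧ dz, with coefficient
  ∂(coeff of dy∧dz)/∂x - ∂(coeff of dx∧dz)/∂y + ∂(coeff of dx∧dy)/∂z
  = ∂/∂x (4*y - 11*z + 3) - ∂/∂y (0) + ∂/∂z (0).
Each of these terms simplifies to sums of mixed partials that cancel in pairs. The result is 0 (by equality of mixed partials for smooth functions — Schwarz / Clairaut).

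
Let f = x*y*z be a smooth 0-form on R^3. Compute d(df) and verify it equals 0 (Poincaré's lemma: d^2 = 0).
d(df) = 0

Step 1: df = sum_i (∂f/∂x_i) dx_i = (y*z) dx + (x*z) dy + (x*y) dz.
Step 2: Apply d again. Using the 1-form formula, the coefficient of dx ∧ dy in d(df) is ∂^2 f/∂x ∂y - ∂^2 f/∂y ∂x = (z) - (z) = 0 (equality of mixed partials for smooth f).
Similarly for dx ∧ dz and dy ∧ dz — all coefficients vanish. So d(df) = 0.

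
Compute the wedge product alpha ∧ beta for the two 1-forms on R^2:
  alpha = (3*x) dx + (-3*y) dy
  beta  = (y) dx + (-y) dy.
alpha ∧ beta = (3*y*(-x + y)) dx ∧ dy

Distribute the wedge, using dx_i ∧ dx_j = -dx_j ∧ dx_i and dx_i ∧ dx_i = 0. For each pair (i, j) with i < j, the coefficient of dx_i ∧ dx_j in alpha ∧ beta is (alpha_i * beta_j - alpha_j * beta_i). Collecting: alpha ∧ beta = (3*y*(-x + y)) dx ∧ dy.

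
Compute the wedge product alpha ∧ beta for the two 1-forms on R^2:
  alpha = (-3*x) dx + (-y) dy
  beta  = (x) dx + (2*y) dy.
alpha ∧ beta = (-5*x*y) dx ∧ dy

Distribute the wedge, using dx_i ∧ dx_j = -dx_j ∧ dx_i and dx_i ∧ dx_i = 0. For each pair (i, j) with i < j, the coefficient of dx_i ∧ dx_j in alpha ∧ beta is (alpha_i * beta_j - alpha_j * beta_i). Collecting: alpha ∧ beta = (-5*x*y) dx ∧ dy.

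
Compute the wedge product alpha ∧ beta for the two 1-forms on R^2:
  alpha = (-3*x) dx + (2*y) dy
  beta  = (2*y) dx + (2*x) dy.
alpha ∧ beta = (-6*x^2 - 4*y^2) dx ∧ dy

Distribute the wedge, using dx_i ∧ dx_j = -dx_j ∧ dx_i and dx_i ∧ dx_i = 0. For each pair (i, j) with i < j, the coefficient of dx_i ∧ dx_j in alpha ∧ beta is (alpha_i * beta_j - alpha_j * beta_i). Collecting: alpha ∧ beta = (-6*x^2 - 4*y^2) dx ∧ dy.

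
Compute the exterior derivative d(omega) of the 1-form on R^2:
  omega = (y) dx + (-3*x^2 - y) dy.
d(omega) = (-6*x - 1) dx ∧ dy

For a 1-form omega = sum_i f_i dx_i, the exterior derivative is
  d(omega) = sum_{i < j} (∂f_j/∂x_i - ∂f_i/∂x_j) dx_i ∧ dx_j.
  coefficient of dx ∧ dy: ∂f_2/∂x - ∂f_1/∂y = ∂(-3*x^2 - y)/∂x - ∂(y)/∂y = -6*x - 1
Assembling: d(omega) = (-6*x - 1) dx ∧ dy.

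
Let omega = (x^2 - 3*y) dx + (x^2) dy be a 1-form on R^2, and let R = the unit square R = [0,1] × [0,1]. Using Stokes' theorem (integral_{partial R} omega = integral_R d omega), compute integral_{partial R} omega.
integral_(partial R) omega = 4

Stokes: integral_partial_R omega = integral_R d omega with d omega = (∂Q/∂x - ∂P/∂y) dx ∧ dy.
  ∂Q/∂x = 2*x
  ∂P/∂y = -3
  integrand = ∂Q/∂x - ∂P/∂y = 2*x + 3.
Integrating over R: integral_0^1 integral_0^1 (2*x + 3) dx dy = 4.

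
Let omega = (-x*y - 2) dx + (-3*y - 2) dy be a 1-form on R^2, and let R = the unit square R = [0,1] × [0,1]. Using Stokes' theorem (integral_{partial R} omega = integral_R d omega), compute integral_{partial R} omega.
integral_(partial R) omega = 1/2

Stokes: integral_partial_R omega = integral_R d omega with d omega = (∂Q/∂x - ∂P/∂y) dx ∧ dy.
  ∂Q/∂x = 0
  ∂P/∂y = -x
  integrand = ∂Q/∂x - ∂P/∂y = x.
Integrating over R: integral_0^1 integral_0^1 (x) dx dy = 1/2.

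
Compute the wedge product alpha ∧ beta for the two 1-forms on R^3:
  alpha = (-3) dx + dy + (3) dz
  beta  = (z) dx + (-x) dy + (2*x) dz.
alpha ∧ beta = (3*x - z) dx ∧ dy + (-6*x - 3*z) dx ∧ dz + (5*x) dy ∧ dz

Distribute the wedge, using dx_i ∧ dx_j = -dx_j ∧ dx_i and dx_i ∧ dx_i = 0. For each pair (i, j) with i < j, the coefficient of dx_i ∧ dx_j in alpha ∧ beta is (alpha_i * beta_j - alpha_j * beta_i). Collecting: alpha ∧ beta = (3*x - z) dx ∧ dy + (-6*x - 3*z) dx ∧ dz + (5*x) dy ∧ dz.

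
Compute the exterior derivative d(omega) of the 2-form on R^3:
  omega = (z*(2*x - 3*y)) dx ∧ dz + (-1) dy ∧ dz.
d(omega) = (3*z) dx ∧ dy ∧ dz

For a 2-form omega = sum_{i<j} g_{ij} dx_i ∧ dx_j, the exterior derivative is
  d(omega) = sum_{i<j} d(g_{ij}) ∧ dx_i ∧ dx_j = sum_{i<j, k} (∂g_{ij}/∂x_k) dx_k ∧ dx_i ∧ dx_j.
Expand each term, using dx_k ∧ dx_i ∧ dx_j = sgn(permutation) dx_{(a)} ∧ dx_{(b)} ∧ dx_{(c)} with (a < b < c) sorted:
  d(z*(2*x - 3*y)) includes (∂/∂y)(z*(2*x - 3*y)) dy = (-3*z) dy, which multiplied by dx ∧ dz gives (3*z) dx ∧ dy ∧ dz
Collecting like 3-forms: d(omega) = (3*z) dx ∧ dy ∧ dz.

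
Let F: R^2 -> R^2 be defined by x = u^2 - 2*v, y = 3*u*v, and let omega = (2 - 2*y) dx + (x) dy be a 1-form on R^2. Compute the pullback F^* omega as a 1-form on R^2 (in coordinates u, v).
F^* omega = (-9*u^2*v + 4*u - 6*v^2) du + (3*u^3 + 6*u*v - 4) dv

Using F^*(f dg) = (f ∘ F) d(g ∘ F), substitute each coordinate x_i by F_i(u, v) in f_i, and replace dx_i by d F_i = (∂F_i/∂u) du + (∂F_i/∂v) dv.
  For the x component: f_1(F) = -6*u*v + 2; d F_1 = (2*u) du + (-2) dv
  For the y component: f_2(F) = u^2 - 2*v; d F_2 = (3*v) du + (3*u) dv
Combining and collecting du, dv coefficients:
  coeff of du: -9*u^2*v + 4*u - 6*v^2
  coeff of dv: 3*u^3 + 6*u*v - 4
F^* omega = (-9*u^2*v + 4*u - 6*v^2) du + (3*u^3 + 6*u*v - 4) dv.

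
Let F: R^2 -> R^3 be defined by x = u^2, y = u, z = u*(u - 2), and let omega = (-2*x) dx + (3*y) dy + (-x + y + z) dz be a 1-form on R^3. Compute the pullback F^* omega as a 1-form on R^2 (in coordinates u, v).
F^* omega = (u*(-4*u^2 - 2*u + 5)) du

Using F^*(f dg) = (f ∘ F) d(g ∘ F), substitute each coordinate x_i by F_i(u, v) in f_i, and replace dx_i by d F_i = (∂F_i/∂u) du + (∂F_i/∂v) dv.
  For the x component: f_1(F) = -2*u^2; d F_1 = (2*u) du + (0) dv
  For the y component: f_2(F) = 3*u; d F_2 = (1) du + (0) dv
  For the z component: f_3(F) = -u; d F_3 = (2*u - 2) du + (0) dv
Combining and collecting du, dv coefficients:
  coeff of du: u*(-4*u^2 - 2*u + 5)
  coeff of dv: 0
F^* omega = (u*(-4*u^2 - 2*u + 5)) du.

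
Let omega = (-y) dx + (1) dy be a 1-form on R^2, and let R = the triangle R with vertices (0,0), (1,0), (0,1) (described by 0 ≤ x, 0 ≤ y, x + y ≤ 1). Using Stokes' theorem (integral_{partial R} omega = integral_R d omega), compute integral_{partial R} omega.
integral_(partial R) omega = 1/2

Stokes: integral_partial_R omega = integral_R d omega with d omega = (∂Q/∂x - ∂P/∂y) dx ∧ dy.
  ∂Q/∂x = 0
  ∂P/∂y = -1
  integrand = ∂Q/∂x - ∂P/∂y = 1.
Integrating over R: integral_0^1 integral_0^{1-x} (1) dy dx = 1/2.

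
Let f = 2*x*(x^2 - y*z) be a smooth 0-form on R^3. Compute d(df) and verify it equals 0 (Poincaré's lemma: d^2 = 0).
d(df) = 0

Step 1: df = sum_i (∂f/∂x_i) dx_i = (6*x^2 - 2*y*z) dx + (-2*x*z) dy + (-2*x*y) dz.
Step 2: Apply d again. Using the 1-form formula, the coefficient of dx ∧ dy in d(df) is ∂^2 f/∂x ∂y - ∂^2 f/∂y ∂x = (-2*z) - (-2*z) = 0 (equality of mixed partials for smooth f).
Similarly for dx ∧ dz and dy ∧ dz — all coefficients vanish. So d(df) = 0.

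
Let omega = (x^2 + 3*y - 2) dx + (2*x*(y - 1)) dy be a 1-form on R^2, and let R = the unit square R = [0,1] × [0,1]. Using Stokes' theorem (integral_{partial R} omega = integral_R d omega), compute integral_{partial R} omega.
integral_(partial R) omega = -4

Stokes: integral_partial_R omega = integral_R d omega with d omega = (∂Q/∂x - ∂P/∂y) dx ∧ dy.
  ∂Q/∂x = 2*y - 2
  ∂P/∂y = 3
  integrand = ∂Q/∂x - ∂P/∂y = 2*y - 5.
Integrating over R: integral_0^1 integral_0^1 (2*y - 5) dx dy = -4.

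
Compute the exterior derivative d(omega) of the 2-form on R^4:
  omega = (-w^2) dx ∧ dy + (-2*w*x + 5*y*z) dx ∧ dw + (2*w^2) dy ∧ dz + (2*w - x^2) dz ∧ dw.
d(omega) = (-2*w - 5*z) dx ∧ dy ∧ dw + (-2*x - 5*y) dx ∧ dz ∧ dw + (4*w) dy ∧ dz ∧ dw

For a 2-form omega = sum_{i<j} g_{ij} dx_i ∧ dx_j, the exterior derivative is
  d(omega) = sum_{i<j} d(g_{ij}) ∧ dx_i ∧ dx_j = sum_{i<j, k} (∂g_{ij}/∂x_k) dx_k ∧ dx_i ∧ dx_j.
Expand each term, using dx_k ∧ dx_i ∧ dx_j = sgn(permutation) dx_{(a)} ∧ dx_{(b)} ∧ dx_{(c)} with (a < b < c) sorted:
  d(-w^2) includes (∂/∂w)(-w^2) dw = (-2*w) dw, which multiplied by dx ∧ dy gives (-2*w) dx ∧ dy ∧ dw
  d(-2*w*x + 5*y*z) includes (∂/∂y)(-2*w*x + 5*y*z) dy = (5*z) dy, which multiplied by dx ∧ dw gives (-5*z) dx ∧ dy ∧ dw
  d(-2*w*x + 5*y*z) includes (∂/∂z)(-2*w*x + 5*y*z) dz = (5*y) dz, which multiplied by dx ∧ dw gives (-5*y) dx ∧ dz ∧ dw
  d(2*w^2) includes (∂/∂w)(2*w^2) dw = (4*w) dw, which multiplied by dy ∧ dz gives (4*w) dy ∧ dz ∧ dw
  d(2*w - x^2) includes (∂/∂x)(2*w - x^2) dx = (-2*x) dx, which multiplied by dz ∧ dw gives (-2*x) dx ∧ dz ∧ dw
Collecting like 3-forms: d(omega) = (-2*w - 5*z) dx ∧ dy ∧ dw + (-2*x - 5*y) dx ∧ dz ∧ dw + (4*w) dy ∧ dz ∧ dw.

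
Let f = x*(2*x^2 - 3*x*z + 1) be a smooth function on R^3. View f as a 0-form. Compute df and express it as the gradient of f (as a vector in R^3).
df = (6*x^2 - 6*x*z + 1) dx + (0) dy + (-3*x^2) dz; grad f = (6*x^2 - 6*x*z + 1, 0, -3*x^2)

For a 0-form f, d f = (∂f/∂x) dx + (∂f/∂y) dy + (∂f/∂z) dz. The components of the vector representation are exactly the entries of grad f in Cartesian coordinates:
  ∂f/∂x = 6*x^2 - 6*x*z + 1
  ∂f/∂y = 0
  ∂f/∂z = -3*x^2.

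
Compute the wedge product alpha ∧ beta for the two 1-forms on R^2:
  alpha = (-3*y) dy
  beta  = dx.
alpha ∧ beta = (3*y) dx ∧ dy

Distribute the wedge, using dx_i ∧ dx_j = -dx_j ∧ dx_i and dx_i ∧ dx_i = 0. For each pair (i, j) with i < j, the coefficient of dx_i ∧ dx_j in alpha ∧ beta is (alpha_i * beta_j - alpha_j * beta_i). Collecting: alpha ∧ beta = (3*y) dx ∧ dy.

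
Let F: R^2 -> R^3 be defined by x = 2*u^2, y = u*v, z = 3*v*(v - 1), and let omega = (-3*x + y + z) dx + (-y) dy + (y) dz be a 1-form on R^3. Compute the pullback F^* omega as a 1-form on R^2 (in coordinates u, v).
F^* omega = (u*(-24*u^2 + 4*u*v + 11*v^2 - 12*v)) du + (u*v*(-u + 6*v - 3)) dv

Using F^*(f dg) = (f ∘ F) d(g ∘ F), substitute each coordinate x_i by F_i(u, v) in f_i, and replace dx_i by d F_i = (∂F_i/∂u) du + (∂F_i/∂v) dv.
  For the x component: f_1(F) = -6*u^2 + u*v + 3*v^2 - 3*v; d F_1 = (4*u) du + (0) dv
  For the y component: f_2(F) = -u*v; d F_2 = (v) du + (u) dv
  For the z component: f_3(F) = u*v; d F_3 = (0) du + (6*v - 3) dv
Combining and collecting du, dv coefficients:
  coeff of du: u*(-24*u^2 + 4*u*v + 11*v^2 - 12*v)
  coeff of dv: u*v*(-u + 6*v - 3)
F^* omega = (u*(-24*u^2 + 4*u*v + 11*v^2 - 12*v)) du + (u*v*(-u + 6*v - 3)) dv.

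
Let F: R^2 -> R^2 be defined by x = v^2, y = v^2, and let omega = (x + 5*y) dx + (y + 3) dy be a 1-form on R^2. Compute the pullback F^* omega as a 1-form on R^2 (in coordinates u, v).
F^* omega = (14*v^3 + 6*v) dv

Using F^*(f dg) = (f ∘ F) d(g ∘ F), substitute each coordinate x_i by F_i(u, v) in f_i, and replace dx_i by d F_i = (∂F_i/∂u) du + (∂F_i/∂v) dv.
  For the x component: f_1(F) = 6*v^2; d F_1 = (0) du + (2*v) dv
  For the y component: f_2(F) = v^2 + 3; d F_2 = (0) du + (2*v) dv
Combining and collecting du, dv coefficients:
  coeff of du: 0
  coeff of dv: 14*v^3 + 6*v
F^* omega = (14*v^3 + 6*v) dv.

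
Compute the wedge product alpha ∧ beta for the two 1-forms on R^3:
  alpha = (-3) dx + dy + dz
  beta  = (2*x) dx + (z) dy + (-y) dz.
alpha ∧ beta = (-2*x - 3*z) dx ∧ dy + (-2*x + 3*y) dx ∧ dz + (-y - z) dy ∧ dz

Distribute the wedge, using dx_i ∧ dx_j = -dx_j ∧ dx_i and dx_i ∧ dx_i = 0. For each pair (i, j) with i < j, the coefficient of dx_i ∧ dx_j in alpha ∧ beta is (alpha_i * beta_j - alpha_j * beta_i). Collecting: alpha ∧ beta = (-2*x - 3*z) dx ∧ dy + (-2*x + 3*y) dx ∧ dz + (-y - z) dy ∧ dz.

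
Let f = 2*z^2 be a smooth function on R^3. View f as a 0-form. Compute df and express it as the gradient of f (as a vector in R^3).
df = (0) dx + (0) dy + (4*z) dz; grad f = (0, 0, 4*z)

For a 0-form f, d f = (∂f/∂x) dx + (∂f/∂y) dy + (∂f/∂z) dz. The components of the vector representation are exactly the entries of grad f in Cartesian coordinates:
  ∂f/∂x = 0
  ∂f/∂y = 0
  ∂f/∂z = 4*z.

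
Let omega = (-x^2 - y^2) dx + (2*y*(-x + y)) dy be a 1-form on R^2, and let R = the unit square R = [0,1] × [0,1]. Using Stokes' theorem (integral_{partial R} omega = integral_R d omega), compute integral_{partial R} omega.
integral_(partial R) omega = 0

Stokes: integral_partial_R omega = integral_R d omega with d omega = (∂Q/∂x - ∂P/∂y) dx ∧ dy.
  ∂Q/∂x = -2*y
  ∂P/∂y = -2*y
  integrand = ∂Q/∂x - ∂P/∂y = 0.
Integrating over R: integral_0^1 integral_0^1 (0) dx dy = 0.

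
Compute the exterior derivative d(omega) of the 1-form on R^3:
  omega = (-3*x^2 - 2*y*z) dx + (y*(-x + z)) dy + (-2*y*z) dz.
d(omega) = (-y + 2*z) dx ∧ dy + (2*y) dx ∧ dz + (-y - 2*z) dy ∧ dz

For a 1-form omega = sum_i f_i dx_i, the exterior derivative is
  d(omega) = sum_{i < j} (∂f_j/∂x_i - ∂f_i/∂x_j) dx_i ∧ dx_j.
  coefficient of dx ∧ dy: ∂f_2/∂x - ∂f_1/∂y = ∂(y*(-x + z))/∂x - ∂(-3*x^2 - 2*y*z)/∂y = -y + 2*z
  coefficient of dx ∧ dz: ∂f_3/∂x - ∂f_1/∂z = ∂(-2*y*z)/∂x - ∂(-3*x^2 - 2*y*z)/∂z = 2*y
  coefficient of dy ∧ dz: ∂f_3/∂y - ∂f_2/∂z = ∂(-2*y*z)/∂y - ∂(y*(-x + z))/∂z = -y - 2*z
Assembling: d(omega) = (-y + 2*z) dx ∧ dy + (2*y) dx ∧ dz + (-y - 2*z) dy ∧ dz.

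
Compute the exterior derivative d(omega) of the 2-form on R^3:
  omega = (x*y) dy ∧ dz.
d(omega) = (y) dx ∧ dy ∧ dz

For a 2-form omega = sum_{i<j} g_{ij} dx_i ∧ dx_j, the exterior derivative is
  d(omega) = sum_{i<j} d(g_{ij}) ∧ dx_i ∧ dx_j = sum_{i<j, k} (∂g_{ij}/∂x_k) dx_k ∧ dx_i ∧ dx_j.
Expand each term, using dx_k ∧ dx_i ∧ dx_j = sgn(permutation) dx_{(a)} ∧ dx_{(b)} ∧ dx_{(c)} with (a < b < c) sorted:
  d(x*y) includes (∂/∂x)(x*y) dx = (y) dx, which multiplied by dy ∧ dz gives (y) dx ∧ dy ∧ dz
Collecting like 3-forms: d(omega) = (y) dx ∧ dy ∧ dz.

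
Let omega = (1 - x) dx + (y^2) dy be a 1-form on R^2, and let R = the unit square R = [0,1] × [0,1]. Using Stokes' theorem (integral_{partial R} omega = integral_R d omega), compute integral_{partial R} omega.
integral_(partial R) omega = 0

Stokes: integral_partial_R omega = integral_R d omega with d omega = (∂Q/∂x - ∂P/∂y) dx ∧ dy.
  ∂Q/∂x = 0
  ∂P/∂y = 0
  integrand = ∂Q/∂x - ∂P/∂y = 0.
Integrating over R: integral_0^1 integral_0^1 (0) dx dy = 0.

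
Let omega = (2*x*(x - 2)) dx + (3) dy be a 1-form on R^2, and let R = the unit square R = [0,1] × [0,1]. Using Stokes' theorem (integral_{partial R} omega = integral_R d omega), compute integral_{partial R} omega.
integral_(partial R) omega = 0

Stokes: integral_partial_R omega = integral_R d omega with d omega = (∂Q/∂x - ∂P/∂y) dx ∧ dy.
  ∂Q/∂x = 0
  ∂P/∂y = 0
  integrand = ∂Q/∂x - ∂P/∂y = 0.
Integrating over R: integral_0^1 integral_0^1 (0) dx dy = 0.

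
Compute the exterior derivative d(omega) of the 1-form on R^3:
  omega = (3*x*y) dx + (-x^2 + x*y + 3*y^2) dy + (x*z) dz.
d(omega) = (-5*x + y) dx ∧ dy + (z) dx ∧ dz

For a 1-form omega = sum_i f_i dx_i, the exterior derivative is
  d(omega) = sum_{i < j} (∂f_j/∂x_i - ∂f_i/∂x_j) dx_i ∧ dx_j.
  coefficient of dx ∧ dy: ∂f_2/∂x - ∂f_1/∂y = ∂(-x^2 + x*y + 3*y^2)/∂x - ∂(3*x*y)/∂y = -5*x + y
  coefficient of dx ∧ dz: ∂f_3/∂x - ∂f_1/∂z = ∂(x*z)/∂x - ∂(3*x*y)/∂z = z
Assembling: d(omega) = (-5*x + y) dx ∧ dy + (z) dx ∧ dz.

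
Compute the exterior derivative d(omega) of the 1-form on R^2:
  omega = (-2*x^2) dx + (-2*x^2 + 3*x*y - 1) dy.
d(omega) = (-4*x + 3*y) dx ∧ dy

For a 1-form omega = sum_i f_i dx_i, the exterior derivative is
  d(omega) = sum_{i < j} (∂f_j/∂x_i - ∂f_i/∂x_j) dx_i ∧ dx_j.
  coefficient of dx ∧ dy: ∂f_2/∂x - ∂f_1/∂y = ∂(-2*x^2 + 3*x*y - 1)/∂x - ∂(-2*x^2)/∂y = -4*x + 3*y
Assembling: d(omega) = (-4*x + 3*y) dx ∧ dy.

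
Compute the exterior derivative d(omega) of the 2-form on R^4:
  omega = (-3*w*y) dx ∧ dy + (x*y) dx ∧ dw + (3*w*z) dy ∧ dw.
d(omega) = (-x - 3*y) dx ∧ dy ∧ dw + (-3*w) dy ∧ dz ∧ dw

For a 2-form omega = sum_{i<j} g_{ij} dx_i ∧ dx_j, the exterior derivative is
  d(omega) = sum_{i<j} d(g_{ij}) ∧ dx_i ∧ dx_j = sum_{i<j, k} (∂g_{ij}/∂x_k) dx_k ∧ dx_i ∧ dx_j.
Expand each term, using dx_k ∧ dx_i ∧ dx_j = sgn(permutation) dx_{(a)} ∧ dx_{(b)} ∧ dx_{(c)} with (a < b < c) sorted:
  d(-3*w*y) includes (∂/∂w)(-3*w*y) dw = (-3*y) dw, which multiplied by dx ∧ dy gives (-3*y) dx ∧ dy ∧ dw
  d(x*y) includes (∂/∂y)(x*y) dy = (x) dy, which multiplied by dx ∧ dw gives (-x) dx ∧ dy ∧ dw
  d(3*w*z) includes (∂/∂z)(3*w*z) dz = (3*w) dz, which multiplied by dy ∧ dw gives (-3*w) dy ∧ dz ∧ dw
Collecting like 3-forms: d(omega) = (-x - 3*y) dx ∧ dy ∧ dw + (-3*w) dy ∧ dz ∧ dw.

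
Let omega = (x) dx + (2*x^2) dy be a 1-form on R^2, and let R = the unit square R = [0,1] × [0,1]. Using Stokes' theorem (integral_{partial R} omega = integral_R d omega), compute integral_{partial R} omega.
integral_(partial R) omega = 2

Stokes: integral_partial_R omega = integral_R d omega with d omega = (∂Q/∂x - ∂P/∂y) dx ∧ dy.
  ∂Q/∂x = 4*x
  ∂P/∂y = 0
  integrand = ∂Q/∂x - ∂P/∂y = 4*x.
Integrating over R: integral_0^1 integral_0^1 (4*x) dx dy = 2.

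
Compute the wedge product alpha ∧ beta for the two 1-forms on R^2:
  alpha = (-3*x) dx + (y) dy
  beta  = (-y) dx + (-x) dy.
alpha ∧ beta = (3*x^2 + y^2) dx ∧ dy

Distribute the wedge, using dx_i ∧ dx_j = -dx_j ∧ dx_i and dx_i ∧ dx_i = 0. For each pair (i, j) with i < j, the coefficient of dx_i ∧ dx_j in alpha ∧ beta is (alpha_i * beta_j - alpha_j * beta_i). Collecting: alpha ∧ beta = (3*x^2 + y^2) dx ∧ dy.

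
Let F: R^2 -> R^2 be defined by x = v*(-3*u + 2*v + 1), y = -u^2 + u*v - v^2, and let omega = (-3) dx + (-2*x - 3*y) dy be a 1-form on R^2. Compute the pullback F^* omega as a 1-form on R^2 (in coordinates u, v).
F^* omega = (-6*u^3 - 3*u^2*v + 5*u*v^2 + 4*u*v - v^3 - 2*v^2 + 9*v) du + (3*u^3 - 3*u^2*v - 7*u*v^2 - 2*u*v + 9*u + 2*v^3 + 4*v^2 - 12*v - 3) dv

Using F^*(f dg) = (f ∘ F) d(g ∘ F), substitute each coordinate x_i by F_i(u, v) in f_i, and replace dx_i by d F_i = (∂F_i/∂u) du + (∂F_i/∂v) dv.
  For the x component: f_1(F) = -3; d F_1 = (-3*v) du + (-3*u + 4*v + 1) dv
  For the y component: f_2(F) = 3*u^2 + 3*u*v - v^2 - 2*v; d F_2 = (-2*u + v) du + (u - 2*v) dv
Combining and collecting du, dv coefficients:
  coeff of du: -6*u^3 - 3*u^2*v + 5*u*v^2 + 4*u*v - v^3 - 2*v^2 + 9*v
  coeff of dv: 3*u^3 - 3*u^2*v - 7*u*v^2 - 2*u*v + 9*u + 2*v^3 + 4*v^2 - 12*v - 3
F^* omega = (-6*u^3 - 3*u^2*v + 5*u*v^2 + 4*u*v - v^3 - 2*v^2 + 9*v) du + (3*u^3 - 3*u^2*v - 7*u*v^2 - 2*u*v + 9*u + 2*v^3 + 4*v^2 - 12*v - 3) dv.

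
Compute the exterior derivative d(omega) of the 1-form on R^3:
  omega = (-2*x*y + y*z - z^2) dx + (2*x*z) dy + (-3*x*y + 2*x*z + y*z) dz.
d(omega) = (2*x + z) dx ∧ dy + (-4*y + 4*z) dx ∧ dz + (-5*x + z) dy ∧ dz

For a 1-form omega = sum_i f_i dx_i, the exterior derivative is
  d(omega) = sum_{i < j} (∂f_j/∂x_i - ∂f_i/∂x_j) dx_i ∧ dx_j.
  coefficient of dx ∧ dy: ∂f_2/∂x - ∂f_1/∂y = ∂(2*x*z)/∂x - ∂(-2*x*y + y*z - z^2)/∂y = 2*x + z
  coefficient of dx ∧ dz: ∂f_3/∂x - ∂f_1/∂z = ∂(-3*x*y + 2*x*z + y*z)/∂x - ∂(-2*x*y + y*z - z^2)/∂z = -4*y + 4*z
  coefficient of dy ∧ dz: ∂f_3/∂y - ∂f_2/∂z = ∂(-3*x*y + 2*x*z + y*z)/∂y - ∂(2*x*z)/∂z = -5*x + z
Assembling: d(omega) = (2*x + z) dx ∧ dy + (-4*y + 4*z) dx ∧ dz + (-5*x + z) dy ∧ dz.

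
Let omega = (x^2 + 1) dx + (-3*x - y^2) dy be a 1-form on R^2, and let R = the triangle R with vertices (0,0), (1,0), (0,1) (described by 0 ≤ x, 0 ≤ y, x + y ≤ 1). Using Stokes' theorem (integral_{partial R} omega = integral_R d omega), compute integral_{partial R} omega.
integral_(partial R) omega = -3/2

Stokes: integral_partial_R omega = integral_R d omega with d omega = (∂Q/∂x - ∂P/∂y) dx ∧ dy.
  ∂Q/∂x = -3
  ∂P/∂y = 0
  integrand = ∂Q/∂x - ∂P/∂y = -3.
Integrating over R: integral_0^1 integral_0^{1-x} (-3) dy dx = -3/2.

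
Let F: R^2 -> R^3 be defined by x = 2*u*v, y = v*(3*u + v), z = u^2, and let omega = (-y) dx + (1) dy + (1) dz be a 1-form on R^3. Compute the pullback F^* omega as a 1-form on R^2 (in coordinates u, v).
F^* omega = (-6*u*v^2 + 2*u - 2*v^3 + 3*v) du + (-6*u^2*v - 2*u*v^2 + 3*u + 2*v) dv

Using F^*(f dg) = (f ∘ F) d(g ∘ F), substitute each coordinate x_i by F_i(u, v) in f_i, and replace dx_i by d F_i = (∂F_i/∂u) du + (∂F_i/∂v) dv.
  For the x component: f_1(F) = v*(-3*u - v); d F_1 = (2*v) du + (2*u) dv
  For the y component: f_2(F) = 1; d F_2 = (3*v) du + (3*u + 2*v) dv
  For the z component: f_3(F) = 1; d F_3 = (2*u) du + (0) dv
Combining and collecting du, dv coefficients:
  coeff of du: -6*u*v^2 + 2*u - 2*v^3 + 3*v
  coeff of dv: -6*u^2*v - 2*u*v^2 + 3*u + 2*v
F^* omega = (-6*u*v^2 + 2*u - 2*v^3 + 3*v) du + (-6*u^2*v - 2*u*v^2 + 3*u + 2*v) dv.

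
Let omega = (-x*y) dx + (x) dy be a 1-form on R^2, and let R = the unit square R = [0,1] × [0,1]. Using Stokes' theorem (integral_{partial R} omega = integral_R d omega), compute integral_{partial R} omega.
integral_(partial R) omega = 3/2

Stokes: integral_partial_R omega = integral_R d omega with d omega = (∂Q/∂x - ∂P/∂y) dx ∧ dy.
  ∂Q/∂x = 1
  ∂P/∂y = -x
  integrand = ∂Q/∂x - ∂P/∂y = x + 1.
Integrating over R: integral_0^1 integral_0^1 (x + 1) dx dy = 3/2.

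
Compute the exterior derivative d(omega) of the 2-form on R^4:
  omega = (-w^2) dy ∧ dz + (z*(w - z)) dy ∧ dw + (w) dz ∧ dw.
d(omega) = (-3*w + 2*z) dy ∧ dz ∧ dw

For a 2-form omega = sum_{i<j} g_{ij} dx_i ∧ dx_j, the exterior derivative is
  d(omega) = sum_{i<j} d(g_{ij}) ∧ dx_i ∧ dx_j = sum_{i<j, k} (∂g_{ij}/∂x_k) dx_k ∧ dx_i ∧ dx_j.
Expand each term, using dx_k ∧ dx_i ∧ dx_j = sgn(permutation) dx_{(a)} ∧ dx_{(b)} ∧ dx_{(c)} with (a < b < c) sorted:
  d(-w^2) includes (∂/∂w)(-w^2) dw = (-2*w) dw, which multiplied by dy ∧ dz gives (-2*w) dy ∧ dz ∧ dw
  d(z*(w - z)) includes (∂/∂z)(z*(w - z)) dz = (w - 2*z) dz, which multiplied by dy ∧ dw gives (-w + 2*z) dy ∧ dz ∧ dw
Collecting like 3-forms: d(omega) = (-3*w + 2*z) dy ∧ dz ∧ dw.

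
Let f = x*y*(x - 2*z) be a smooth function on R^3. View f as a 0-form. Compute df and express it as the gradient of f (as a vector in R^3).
df = (2*y*(x - z)) dx + (x*(x - 2*z)) dy + (-2*x*y) dz; grad f = (2*y*(x - z), x*(x - 2*z), -2*x*y)

For a 0-form f, d f = (∂f/∂x) dx + (∂f/∂y) dy + (∂f/∂z) dz. The components of the vector representation are exactly the entries of grad f in Cartesian coordinates:
  ∂f/∂x = 2*y*(x - z)
  ∂f/∂y = x*(x - 2*z)
  ∂f/∂z = -2*x*y.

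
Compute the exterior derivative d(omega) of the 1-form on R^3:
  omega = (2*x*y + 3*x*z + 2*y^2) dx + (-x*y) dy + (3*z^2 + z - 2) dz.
d(omega) = (-2*x - 5*y) dx ∧ dy + (-3*x) dx ∧ dz

For a 1-form omega = sum_i f_i dx_i, the exterior derivative is
  d(omega) = sum_{i < j} (∂f_j/∂x_i - ∂f_i/∂x_j) dx_i ∧ dx_j.
  coefficient of dx ∧ dy: ∂f_2/∂x - ∂f_1/∂y = ∂(-x*y)/∂x - ∂(2*x*y + 3*x*z + 2*y^2)/∂y = -2*x - 5*y
  coefficient of dx ∧ dz: ∂f_3/∂x - ∂f_1/∂z = ∂(3*z^2 + z - 2)/∂x - ∂(2*x*y + 3*x*z + 2*y^2)/∂z = -3*x
Assembling: d(omega) = (-2*x - 5*y) dx ∧ dy + (-3*x) dx ∧ dz.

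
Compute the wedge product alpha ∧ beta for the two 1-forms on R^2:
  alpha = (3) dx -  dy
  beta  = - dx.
alpha ∧ beta = (-1) dx ∧ dy

Distribute the wedge, using dx_i ∧ dx_j = -dx_j ∧ dx_i and dx_i ∧ dx_i = 0. For each pair (i, j) with i < j, the coefficient of dx_i ∧ dx_j in alpha ∧ beta is (alpha_i * beta_j - alpha_j * beta_i). Collecting: alpha ∧ beta = (-1) dx ∧ dy.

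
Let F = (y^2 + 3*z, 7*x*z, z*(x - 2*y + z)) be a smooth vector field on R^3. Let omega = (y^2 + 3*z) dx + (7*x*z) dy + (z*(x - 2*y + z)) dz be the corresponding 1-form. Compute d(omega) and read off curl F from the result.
d(omega) = (-7*x - 2*z) dy ∧ dz + (3 - z) dz ∧ dx + (-2*y + 7*z) dx ∧ dy; curl F = (-7*x - 2*z, 3 - z, -2*y + 7*z)

d omega = sum_{i<j} (∂f_j/∂x_i - ∂f_i/∂x_j) dx_i ∧ dx_j. Under the identification (dy ∧ dz, dz ∧ dx, dx ∧ dy) ↔ (e_x, e_y, e_z), the coefficients are exactly the components of curl F. Compute:
  ∂R/∂y - ∂Q/∂z = (-2*z) - (7*x) = -7*x - 2*z
  ∂P/∂z - ∂R/∂x = (3) - (z) = 3 - z
  ∂Q/∂x - ∂P/∂y = (7*z) - (2*y) = -2*y + 7*z.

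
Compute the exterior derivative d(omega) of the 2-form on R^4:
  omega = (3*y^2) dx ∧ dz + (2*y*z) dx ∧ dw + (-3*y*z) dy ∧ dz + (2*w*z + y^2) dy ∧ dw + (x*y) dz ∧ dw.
d(omega) = (-6*y) dx ∧ dy ∧ dz + (-2*z) dx ∧ dy ∧ dw + (-y) dx ∧ dz ∧ dw + (-2*w + x) dy ∧ dz ∧ dw

For a 2-form omega = sum_{i<j} g_{ij} dx_i ∧ dx_j, the exterior derivative is
  d(omega) = sum_{i<j} d(g_{ij}) ∧ dx_i ∧ dx_j = sum_{i<j, k} (∂g_{ij}/∂x_k) dx_k ∧ dx_i ∧ dx_j.
Expand each term, using dx_k ∧ dx_i ∧ dx_j = sgn(permutation) dx_{(a)} ∧ dx_{(b)} ∧ dx_{(c)} with (a < b < c) sorted:
  d(3*y^2) includes (∂/∂y)(3*y^2) dy = (6*y) dy, which multiplied by dx ∧ dz gives (-6*y) dx ∧ dy ∧ dz
  d(2*y*z) includes (∂/∂y)(2*y*z) dy = (2*z) dy, which multiplied by dx ∧ dw gives (-2*z) dx ∧ dy ∧ dw
  d(2*y*z) includes (∂/∂z)(2*y*z) dz = (2*y) dz, which multiplied by dx ∧ dw gives (-2*y) dx ∧ dz ∧ dw
  d(2*w*z + y^2) includes (∂/∂z)(2*w*z + y^2) dz = (2*w) dz, which multiplied by dy ∧ dw gives (-2*w) dy ∧ dz ∧ dw
  d(x*y) includes (∂/∂x)(x*y) dx = (y) dx, which multiplied by dz ∧ dw gives (y) dx ∧ dz ∧ dw
  d(x*y) includes (∂/∂y)(x*y) dy = (x) dy, which multiplied by dz ∧ dw gives (x) dy ∧ dz ∧ dw
Collecting like 3-forms: d(omega) = (-6*y) dx ∧ dy ∧ dz + (-2*z) dx ∧ dy ∧ dw + (-y) dx ∧ dz ∧ dw + (-2*w + x) dy ∧ dz ∧ dw.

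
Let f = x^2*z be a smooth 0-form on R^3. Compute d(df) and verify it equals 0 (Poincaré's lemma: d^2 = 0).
d(df) = 0

Step 1: df = sum_i (∂f/∂x_i) dx_i = (2*x*z) dx + (0) dy + (x^2) dz.
Step 2: Apply d again. Using the 1-form formula, the coefficient of dx ∧ dy in d(df) is ∂^2 f/∂x ∂y - ∂^2 f/∂y ∂x = (0) - (0) = 0 (equality of mixed partials for smooth f).
Similarly for dx ∧ dz and dy ∧ dz — all coefficients vanish. So d(df) = 0.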